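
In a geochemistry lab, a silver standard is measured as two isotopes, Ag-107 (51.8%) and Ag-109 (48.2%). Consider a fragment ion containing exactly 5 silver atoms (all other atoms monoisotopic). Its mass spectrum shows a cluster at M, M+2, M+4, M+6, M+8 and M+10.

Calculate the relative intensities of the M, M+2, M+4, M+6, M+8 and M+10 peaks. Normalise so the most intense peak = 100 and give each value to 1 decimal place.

11.5 : 53.7 : 100.0 : 93.1 : 43.3 : 8.1

Each Ag atom is independently Ag-107 (p = 0.518) or Ag-109 (q = 0.482); the cluster is the binomial expansion (p + q)^5.
P(M) = 0.518^5 = 0.037295
P(M+2) = 5 × 0.518^4 × 0.482^1 = 0.173515
P(M+4) = 10 × 0.518^3 × 0.482^2 = 0.322911
P(M+6) = 10 × 0.518^2 × 0.482^3 = 0.300470
P(M+8) = 5 × 0.518^1 × 0.482^4 = 0.139794
P(M+10) = 0.482^5 = 0.026016
The M+4 peak is largest (0.322911); scaling to 100 gives 11.5 : 53.7 : 100.0 : 93.1 : 43.3 : 8.1.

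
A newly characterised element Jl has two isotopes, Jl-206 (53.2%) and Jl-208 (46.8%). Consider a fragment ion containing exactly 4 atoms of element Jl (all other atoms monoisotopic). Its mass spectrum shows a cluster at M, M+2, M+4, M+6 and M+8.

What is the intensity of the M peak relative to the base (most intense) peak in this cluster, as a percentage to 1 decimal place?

21.5%

Term probabilities: M 0.0801, M+2 0.2819, M+4 0.3719, M+6 0.2181, M+8 0.0480. Base peak = M+4.
P(M+4) = C(4,2) × 0.532^2 × 0.468^2 = 6 × 0.283024 × 0.219024 = 0.371934 (base)
P(M) = C(4,0) × 0.532^4 × 0.468^0 = 1 × 0.08010258 × 1.0000 = 0.080103
Relative intensity = 0.080103 / 0.371934 × 100 = 21.5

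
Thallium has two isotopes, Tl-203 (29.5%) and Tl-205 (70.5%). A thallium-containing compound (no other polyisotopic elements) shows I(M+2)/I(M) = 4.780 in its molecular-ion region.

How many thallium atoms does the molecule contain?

With n Tl atoms, P(M+2)/P(M) = C(n,1)·p^(n−1)q / p^n = n·q/p = n · 0.705/0.295.
n = 4.780 × 0.295/0.705 = 2.00 ≈ 2

2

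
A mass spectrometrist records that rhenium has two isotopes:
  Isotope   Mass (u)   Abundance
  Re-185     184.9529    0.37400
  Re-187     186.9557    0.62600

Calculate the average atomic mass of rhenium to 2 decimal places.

186.21 u

The abundance-weighted mean is 0.37400 × 184.9529 + 0.62600 × 186.9557
= 69.17238 + 117.03427 = 186.20665 u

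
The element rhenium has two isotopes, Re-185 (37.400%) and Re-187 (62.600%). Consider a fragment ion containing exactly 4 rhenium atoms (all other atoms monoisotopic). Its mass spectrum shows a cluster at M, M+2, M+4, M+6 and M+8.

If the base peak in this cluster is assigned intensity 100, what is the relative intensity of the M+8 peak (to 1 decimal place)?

41.8

(0.37400 + 0.62600)^4 gives M 0.0196, M+2 0.1310, M+4 0.3289, M+6 0.3670, M+8 0.1536; the largest is M+6.
P(M+6) = C(4,3) × 0.37400^1 × 0.62600^3 = 4 × 0.3740 × 0.24531438 = 0.366990 (base)
P(M+8) = C(4,4) × 0.37400^0 × 0.62600^4 = 1 × 1.0000 × 0.1535668 = 0.153567
Relative intensity = 0.153567 / 0.366990 × 100 = 41.8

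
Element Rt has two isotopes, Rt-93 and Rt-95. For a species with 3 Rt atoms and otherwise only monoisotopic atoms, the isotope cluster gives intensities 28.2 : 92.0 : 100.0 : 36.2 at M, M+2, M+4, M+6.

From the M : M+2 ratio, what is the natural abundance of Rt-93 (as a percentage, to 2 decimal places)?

If p is the fraction of Rt that is Rt-93, then I(M+2)/I(M) = [C(3,1)·p^2·(1−p)] / p^3 = 3·(1−p)/p = 92.0/28.2 = 3.2624
(1−p)/p = 3.2624/3 = 1.0875  ⇒  p = 1/(1 + 1.0875) = 0.4790
Rt-93: 47.90%, Rt-95: 52.10%.

47.90%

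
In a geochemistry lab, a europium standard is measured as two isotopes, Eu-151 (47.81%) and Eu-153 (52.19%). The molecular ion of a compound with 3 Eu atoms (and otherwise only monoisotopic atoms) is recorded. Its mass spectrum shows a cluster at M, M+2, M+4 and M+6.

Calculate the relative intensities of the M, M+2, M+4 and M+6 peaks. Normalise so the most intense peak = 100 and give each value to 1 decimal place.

Expanding (0.4781 + 0.5219)^3:
P(M) = 0.4781^3 = 0.109284
P(M+2) = 3 × 0.4781^2 × 0.5219^1 = 0.357887
P(M+4) = 3 × 0.4781^1 × 0.5219^2 = 0.390674
P(M+6) = 0.5219^3 = 0.142155
The M+4 peak is largest (0.390674); scaling to 100 gives 28.0 : 91.6 : 100.0 : 36.4.

28.0 : 91.6 : 100.0 : 36.4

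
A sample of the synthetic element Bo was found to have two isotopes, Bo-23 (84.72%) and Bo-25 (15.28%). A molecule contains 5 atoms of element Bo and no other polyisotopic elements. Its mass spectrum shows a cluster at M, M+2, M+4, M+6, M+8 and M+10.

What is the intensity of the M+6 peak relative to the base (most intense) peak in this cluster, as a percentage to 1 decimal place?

5.9%

Term probabilities: M 0.4364, M+2 0.3936, M+4 0.1420, M+6 0.0256, M+8 0.0023, M+10 0.0001. Base peak = M.
P(M) = C(5,0) × 0.8472^5 × 0.1528^0 = 1 × 0.43644521 × 1.0000 = 0.436445 (base)
P(M+6) = C(5,3) × 0.8472^2 × 0.1528^3 = 10 × 0.71774784 × 0.00356755 = 0.025606
Relative intensity = 0.025606 / 0.436445 × 100 = 5.9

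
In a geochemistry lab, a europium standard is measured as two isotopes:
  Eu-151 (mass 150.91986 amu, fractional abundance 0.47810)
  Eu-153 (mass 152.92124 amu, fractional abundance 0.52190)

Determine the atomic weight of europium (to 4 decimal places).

Ar = Σ fᵢ·mᵢ = 0.47810 × 150.91986 + 0.52190 × 152.92124
= 72.154785 + 79.809595 = 151.964380 amu

151.9644 amu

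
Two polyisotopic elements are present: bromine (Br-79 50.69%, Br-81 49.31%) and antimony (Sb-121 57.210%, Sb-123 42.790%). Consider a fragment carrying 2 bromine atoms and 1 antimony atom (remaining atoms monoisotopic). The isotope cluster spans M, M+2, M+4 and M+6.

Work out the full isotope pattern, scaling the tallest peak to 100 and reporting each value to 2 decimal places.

37.13 : 100.00 : 89.16 : 26.28

Bromine pattern (n=2): 0.25694761 : 0.49990478 : 0.24314761
Antimony pattern (n=1): 0.5721 : 0.4279
Convolve the two distributions (both contribute in 2-u steps):
  M: 0.25694761×0.5721 = 0.147000
  M+2: 0.25694761×0.4279 + 0.49990478×0.5721 = 0.395943
  M+4: 0.49990478×0.4279 + 0.24314761×0.5721 = 0.353014
  M+6: 0.24314761×0.4279 = 0.104043
Scale to base peak (0.395943) = 100: 37.13 : 100.00 : 89.16 : 26.28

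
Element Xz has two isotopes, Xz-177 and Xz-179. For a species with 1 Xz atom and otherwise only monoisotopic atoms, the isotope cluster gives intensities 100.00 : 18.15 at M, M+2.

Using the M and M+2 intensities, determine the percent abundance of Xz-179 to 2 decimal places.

If p is the fraction of Xz that is Xz-177, then I(M+2)/I(M) = [C(1,1)·p^0·(1−p)] / p^1 = 1·(1−p)/p = 18.15/100.00 = 0.1815
(1−p)/p = 0.1815/1 = 0.1815  ⇒  p = 1/(1 + 0.1815) = 0.8464
Xz-177: 84.64%, Xz-179: 15.36%.

15.36%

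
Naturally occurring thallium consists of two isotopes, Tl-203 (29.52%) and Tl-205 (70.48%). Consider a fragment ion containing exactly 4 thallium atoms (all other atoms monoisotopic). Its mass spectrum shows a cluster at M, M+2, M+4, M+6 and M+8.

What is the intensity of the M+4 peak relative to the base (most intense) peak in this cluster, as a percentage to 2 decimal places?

62.83%

Binomial terms of (0.2952 + 0.7048)^4: M 0.0076, M+2 0.0725, M+4 0.2597, M+6 0.4134, M+8 0.2468 → M+6 is the base peak.
P(M+6) = C(4,3) × 0.2952^1 × 0.7048^3 = 4 × 0.2952 × 0.35010449 = 0.413403 (base)
P(M+4) = C(4,2) × 0.2952^2 × 0.7048^2 = 6 × 0.08714304 × 0.49674304 = 0.259726
Relative intensity = 0.259726 / 0.413403 × 100 = 62.83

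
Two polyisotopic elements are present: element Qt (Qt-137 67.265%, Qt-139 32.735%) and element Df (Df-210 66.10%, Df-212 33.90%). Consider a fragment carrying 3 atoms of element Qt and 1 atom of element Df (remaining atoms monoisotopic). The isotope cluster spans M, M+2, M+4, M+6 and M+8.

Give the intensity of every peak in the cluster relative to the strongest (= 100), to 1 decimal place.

Element Qt pattern (n=3): 0.30434589 : 0.4443364 : 0.21623953 : 0.03507818
Element Df pattern (n=1): 0.6610 : 0.3390
Convolve the two distributions (both contribute in 2-u steps):
  M: 0.30434589×0.6610 = 0.201173
  M+2: 0.30434589×0.3390 + 0.4443364×0.6610 = 0.396880
  M+4: 0.4443364×0.3390 + 0.21623953×0.6610 = 0.293564
  M+6: 0.21623953×0.3390 + 0.03507818×0.6610 = 0.096492
  M+8: 0.03507818×0.3390 = 0.011892
Scale to base peak (0.396880) = 100: 50.7 : 100.0 : 74.0 : 24.3 : 3.0

50.7 : 100.0 : 74.0 : 24.3 : 3.0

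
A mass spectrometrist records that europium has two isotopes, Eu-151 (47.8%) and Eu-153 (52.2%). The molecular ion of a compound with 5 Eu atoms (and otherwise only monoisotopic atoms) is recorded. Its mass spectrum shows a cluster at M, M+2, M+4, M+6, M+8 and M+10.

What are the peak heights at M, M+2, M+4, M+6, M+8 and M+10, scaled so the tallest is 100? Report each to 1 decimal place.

7.7 : 41.9 : 91.6 : 100.0 : 54.6 : 11.9

Each Eu atom is independently Eu-151 (p = 0.478) or Eu-153 (q = 0.522); the cluster is the binomial expansion (p + q)^5.
P(M) = 0.478^5 = 0.024954
P(M+2) = 5 × 0.478^4 × 0.522^1 = 0.136255
P(M+4) = 10 × 0.478^3 × 0.522^2 = 0.297594
P(M+6) = 10 × 0.478^2 × 0.522^3 = 0.324988
P(M+8) = 5 × 0.478^1 × 0.522^4 = 0.177452
P(M+10) = 0.522^5 = 0.038757
The M+6 peak is largest (0.324988); scaling to 100 gives 7.7 : 41.9 : 91.6 : 100.0 : 54.6 : 11.9.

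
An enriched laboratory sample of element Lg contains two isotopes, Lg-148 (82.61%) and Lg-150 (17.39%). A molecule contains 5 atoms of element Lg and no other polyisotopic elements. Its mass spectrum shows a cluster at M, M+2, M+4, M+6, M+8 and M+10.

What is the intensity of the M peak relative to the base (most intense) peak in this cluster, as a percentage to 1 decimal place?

Term probabilities: M 0.3847, M+2 0.4049, M+4 0.1705, M+6 0.0359, M+8 0.0038, M+10 0.0002. Base peak = M+2.
P(M+2) = C(5,1) × 0.8261^4 × 0.1739^1 = 5 × 0.46572601 × 0.1739 = 0.404949 (base)
P(M) = C(5,0) × 0.8261^5 × 0.1739^0 = 1 × 0.38473625 × 1.0000 = 0.384736
Relative intensity = 0.384736 / 0.404949 × 100 = 95.0

95.0%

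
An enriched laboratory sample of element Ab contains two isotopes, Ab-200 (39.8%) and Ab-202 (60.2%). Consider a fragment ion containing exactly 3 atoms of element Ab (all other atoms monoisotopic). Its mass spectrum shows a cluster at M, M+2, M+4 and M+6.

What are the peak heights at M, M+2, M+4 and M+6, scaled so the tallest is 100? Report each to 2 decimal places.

14.57 : 66.11 : 100.00 : 50.42

The 3 Ab atoms are independent, so intensities follow the terms of (0.398 + 0.602)^3.
P(M) = 0.398^3 = 0.063045
P(M+2) = 3 × 0.398^2 × 0.602^1 = 0.286078
P(M+4) = 3 × 0.398^1 × 0.602^2 = 0.432710
P(M+6) = 0.602^3 = 0.218167
The M+4 peak is largest (0.432710); scaling to 100 gives 14.57 : 66.11 : 100.00 : 50.42.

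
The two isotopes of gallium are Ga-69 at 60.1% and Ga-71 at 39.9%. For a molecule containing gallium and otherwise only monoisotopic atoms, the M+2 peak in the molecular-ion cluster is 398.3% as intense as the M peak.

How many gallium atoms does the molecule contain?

With n Ga atoms, P(M+2)/P(M) = C(n,1)·p^(n−1)q / p^n = n·q/p = n · 0.399/0.601.
n = 3.983 × 0.601/0.399 = 6.00 ≈ 6

6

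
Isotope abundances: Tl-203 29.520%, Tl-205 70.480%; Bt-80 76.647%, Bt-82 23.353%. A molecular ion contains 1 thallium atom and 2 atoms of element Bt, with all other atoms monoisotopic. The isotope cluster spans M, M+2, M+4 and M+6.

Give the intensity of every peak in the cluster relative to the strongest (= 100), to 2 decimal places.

Thallium pattern (n=1): 0.2952 : 0.7048
Element Bt pattern (n=2): 0.58747626 : 0.35798748 : 0.05453626
Convolve the two distributions (both contribute in 2-u steps):
  M: 0.2952×0.58747626 = 0.173423
  M+2: 0.2952×0.35798748 + 0.7048×0.58747626 = 0.519731
  M+4: 0.2952×0.05453626 + 0.7048×0.35798748 = 0.268409
  M+6: 0.7048×0.05453626 = 0.038437
Scale to base peak (0.519731) = 100: 33.37 : 100.00 : 51.64 : 7.40

33.37 : 100.00 : 51.64 : 7.40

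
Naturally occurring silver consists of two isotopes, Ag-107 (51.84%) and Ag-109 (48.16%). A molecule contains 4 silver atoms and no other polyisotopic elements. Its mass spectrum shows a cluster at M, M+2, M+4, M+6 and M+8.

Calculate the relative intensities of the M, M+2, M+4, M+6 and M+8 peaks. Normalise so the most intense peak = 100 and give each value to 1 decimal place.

Each Ag atom is independently Ag-107 (p = 0.5184) or Ag-109 (q = 0.4816); the cluster is the binomial expansion (p + q)^4.
P(M) = 0.5184^4 = 0.072220
P(M+2) = 4 × 0.5184^3 × 0.4816^1 = 0.268375
P(M+4) = 6 × 0.5184^2 × 0.4816^2 = 0.373985
P(M+6) = 4 × 0.5184^1 × 0.4816^3 = 0.231624
P(M+8) = 0.4816^4 = 0.053795
The M+4 peak is largest (0.373985); scaling to 100 gives 19.3 : 71.8 : 100.0 : 61.9 : 14.4.

19.3 : 71.8 : 100.0 : 61.9 : 14.4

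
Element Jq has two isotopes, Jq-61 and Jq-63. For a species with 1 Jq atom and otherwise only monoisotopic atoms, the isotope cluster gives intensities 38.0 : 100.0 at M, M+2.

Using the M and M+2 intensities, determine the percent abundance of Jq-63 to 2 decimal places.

Write p for the Jq-61 fraction. I(M+2)/I(M) = [C(1,1)·p^0·(1−p)] / p^1 = 1·(1−p)/p = 100.0/38.0 = 2.6316
(1−p)/p = 2.6316/1 = 2.6316  ⇒  p = 1/(1 + 2.6316) = 0.2754
Jq-61: 27.54%, Jq-63: 72.46%.

72.46%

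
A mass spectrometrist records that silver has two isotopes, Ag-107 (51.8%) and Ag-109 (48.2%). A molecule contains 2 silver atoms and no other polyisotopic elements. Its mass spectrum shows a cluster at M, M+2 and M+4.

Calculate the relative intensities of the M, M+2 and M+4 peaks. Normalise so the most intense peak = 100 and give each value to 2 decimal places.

53.73 : 100.00 : 46.53

Expanding (0.518 + 0.482)^2:
P(M) = 0.518^2 = 0.268324
P(M+2) = 2 × 0.518^1 × 0.482^1 = 0.499352
P(M+4) = 0.482^2 = 0.232324
The M+2 peak is largest (0.499352); scaling to 100 gives 53.73 : 100.00 : 46.53.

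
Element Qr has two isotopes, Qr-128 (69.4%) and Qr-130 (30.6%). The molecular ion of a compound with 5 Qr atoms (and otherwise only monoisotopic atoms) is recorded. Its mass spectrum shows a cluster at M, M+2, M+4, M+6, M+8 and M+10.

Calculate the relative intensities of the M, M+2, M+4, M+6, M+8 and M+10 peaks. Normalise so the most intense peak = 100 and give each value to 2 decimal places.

Expanding (0.694 + 0.306)^5:
P(M) = 0.694^5 = 0.160989
P(M+2) = 5 × 0.694^4 × 0.306^1 = 0.354919
P(M+4) = 10 × 0.694^3 × 0.306^2 = 0.312983
P(M+6) = 10 × 0.694^2 × 0.306^3 = 0.138001
P(M+8) = 5 × 0.694^1 × 0.306^4 = 0.030424
P(M+10) = 0.306^5 = 0.002683
The M+2 peak is largest (0.354919); scaling to 100 gives 45.36 : 100.00 : 88.18 : 38.88 : 8.57 : 0.76.

45.36 : 100.00 : 88.18 : 38.88 : 8.57 : 0.76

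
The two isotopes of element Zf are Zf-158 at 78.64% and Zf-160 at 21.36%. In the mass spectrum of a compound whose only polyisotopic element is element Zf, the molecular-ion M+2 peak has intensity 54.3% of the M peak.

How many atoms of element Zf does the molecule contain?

For n independent Zf atoms, I(M+2)/I(M) = n · (abundance Zf-160) / (abundance Zf-158) = n · 0.2136/0.7864.
n = 0.543 × 0.7864/0.2136 = 2.00 ≈ 2

2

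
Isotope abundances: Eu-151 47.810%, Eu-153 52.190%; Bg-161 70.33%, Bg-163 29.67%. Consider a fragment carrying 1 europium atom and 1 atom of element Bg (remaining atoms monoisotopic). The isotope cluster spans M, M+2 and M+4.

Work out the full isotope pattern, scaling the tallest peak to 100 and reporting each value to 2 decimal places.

Europium pattern (n=1): 0.4781 : 0.5219
Element Bg pattern (n=1): 0.7033 : 0.2967
Convolve the two distributions (both contribute in 2-u steps):
  M: 0.4781×0.7033 = 0.336248
  M+2: 0.4781×0.2967 + 0.5219×0.7033 = 0.508905
  M+4: 0.5219×0.2967 = 0.154848
Scale to base peak (0.508905) = 100: 66.07 : 100.00 : 30.43

66.07 : 100.00 : 30.43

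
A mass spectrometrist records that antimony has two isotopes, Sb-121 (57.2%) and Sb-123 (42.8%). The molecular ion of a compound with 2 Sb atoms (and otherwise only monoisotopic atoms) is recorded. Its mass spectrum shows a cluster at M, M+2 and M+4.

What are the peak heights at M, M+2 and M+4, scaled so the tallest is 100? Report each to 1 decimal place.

Expanding (0.572 + 0.428)^2:
P(M) = 0.572^2 = 0.327184
P(M+2) = 2 × 0.572^1 × 0.428^1 = 0.489632
P(M+4) = 0.428^2 = 0.183184
The M+2 peak is largest (0.489632); scaling to 100 gives 66.8 : 100.0 : 37.4.

66.8 : 100.0 : 37.4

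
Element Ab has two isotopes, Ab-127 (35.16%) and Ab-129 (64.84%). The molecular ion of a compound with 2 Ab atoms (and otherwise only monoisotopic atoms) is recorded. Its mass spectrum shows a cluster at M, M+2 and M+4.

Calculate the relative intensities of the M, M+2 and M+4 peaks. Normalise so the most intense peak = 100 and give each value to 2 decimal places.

27.11 : 100.00 : 92.21

Each Ab atom is independently Ab-127 (p = 0.3516) or Ab-129 (q = 0.6484); the cluster is the binomial expansion (p + q)^2.
P(M) = 0.3516^2 = 0.123623
P(M+2) = 2 × 0.3516^1 × 0.6484^1 = 0.455955
P(M+4) = 0.6484^2 = 0.420423
The M+2 peak is largest (0.455955); scaling to 100 gives 27.11 : 100.00 : 92.21.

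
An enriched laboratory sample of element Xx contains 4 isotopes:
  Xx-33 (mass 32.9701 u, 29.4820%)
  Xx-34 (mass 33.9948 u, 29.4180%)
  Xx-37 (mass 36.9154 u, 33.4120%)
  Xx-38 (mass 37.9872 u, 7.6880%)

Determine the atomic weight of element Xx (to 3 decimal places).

34.975 u

Ar = Σ fᵢ·mᵢ = 0.294820 × 32.9701 + 0.294180 × 33.9948 + 0.334120 × 36.9154 + 0.076880 × 37.9872
= 9.72024 + 10.00059 + 12.33417 + 2.92046 = 34.97546 u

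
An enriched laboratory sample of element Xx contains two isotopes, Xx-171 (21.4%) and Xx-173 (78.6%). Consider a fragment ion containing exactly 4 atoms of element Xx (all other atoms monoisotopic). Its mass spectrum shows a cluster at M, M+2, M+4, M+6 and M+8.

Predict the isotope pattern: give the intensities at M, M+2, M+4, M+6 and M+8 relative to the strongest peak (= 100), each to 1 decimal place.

0.5 : 7.4 : 40.8 : 100.0 : 91.8

The 4 Xx atoms are independent, so intensities follow the terms of (0.214 + 0.786)^4.
P(M) = 0.214^4 = 0.002097
P(M+2) = 4 × 0.214^3 × 0.786^1 = 0.030812
P(M+4) = 6 × 0.214^2 × 0.786^2 = 0.169756
P(M+6) = 4 × 0.214^1 × 0.786^3 = 0.415663
P(M+8) = 0.786^4 = 0.381672
The M+6 peak is largest (0.415663); scaling to 100 gives 0.5 : 7.4 : 40.8 : 100.0 : 91.8.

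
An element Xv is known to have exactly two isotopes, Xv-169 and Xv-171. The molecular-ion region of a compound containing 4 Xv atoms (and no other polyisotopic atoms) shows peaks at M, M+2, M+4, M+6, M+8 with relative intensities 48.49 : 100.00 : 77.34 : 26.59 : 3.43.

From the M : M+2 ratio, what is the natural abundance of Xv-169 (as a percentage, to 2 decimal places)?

65.98%

Write p for the Xv-169 fraction. I(M+2)/I(M) = [C(4,1)·p^3·(1−p)] / p^4 = 4·(1−p)/p = 100.00/48.49 = 2.0623
(1−p)/p = 2.0623/4 = 0.5156  ⇒  p = 1/(1 + 0.5156) = 0.6598
Xv-169: 65.98%, Xv-171: 34.02%.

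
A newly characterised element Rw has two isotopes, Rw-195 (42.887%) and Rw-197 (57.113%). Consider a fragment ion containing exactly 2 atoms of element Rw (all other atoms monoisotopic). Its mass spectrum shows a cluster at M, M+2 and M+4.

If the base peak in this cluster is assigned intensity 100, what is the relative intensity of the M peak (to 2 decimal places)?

Term probabilities: M 0.1839, M+2 0.4899, M+4 0.3262. Base peak = M+2.
P(M+2) = C(2,1) × 0.42887^1 × 0.57113^1 = 2 × 0.42887 × 0.57113 = 0.489881 (base)
P(M) = C(2,0) × 0.42887^2 × 0.57113^0 = 1 × 0.18392948 × 1.0000 = 0.183929
Relative intensity = 0.183929 / 0.489881 × 100 = 37.55

37.55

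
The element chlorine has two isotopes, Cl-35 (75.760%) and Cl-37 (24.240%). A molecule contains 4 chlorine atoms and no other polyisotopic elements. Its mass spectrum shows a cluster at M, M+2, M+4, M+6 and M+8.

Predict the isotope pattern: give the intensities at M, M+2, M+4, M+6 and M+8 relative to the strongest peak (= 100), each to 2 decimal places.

78.14 : 100.00 : 47.99 : 10.24 : 0.82

The 4 Cl atoms are independent, so intensities follow the terms of (0.75760 + 0.24240)^4.
P(M) = 0.75760^4 = 0.329428
P(M+2) = 4 × 0.75760^3 × 0.24240^1 = 0.421612
P(M+4) = 6 × 0.75760^2 × 0.24240^2 = 0.202347
P(M+6) = 4 × 0.75760^1 × 0.24240^3 = 0.043162
P(M+8) = 0.24240^4 = 0.003452
The M+2 peak is largest (0.421612); scaling to 100 gives 78.14 : 100.00 : 47.99 : 10.24 : 0.82.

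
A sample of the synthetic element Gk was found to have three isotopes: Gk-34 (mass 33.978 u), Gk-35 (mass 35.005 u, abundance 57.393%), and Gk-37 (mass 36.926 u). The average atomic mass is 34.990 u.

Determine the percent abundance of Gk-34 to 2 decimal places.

The remaining 42.607% is split between Gk-34 (fraction x) and Gk-37 (fraction 0.42607 − x).
Substituting: 33.978x + 36.926(0.42607 − x) = 14.89958035
(33.978 − 36.926)x = -0.83348047  ⇒  x = 0.28273, y = 0.14334
Gk-34: 28.27%, Gk-37: 14.33%.

28.27%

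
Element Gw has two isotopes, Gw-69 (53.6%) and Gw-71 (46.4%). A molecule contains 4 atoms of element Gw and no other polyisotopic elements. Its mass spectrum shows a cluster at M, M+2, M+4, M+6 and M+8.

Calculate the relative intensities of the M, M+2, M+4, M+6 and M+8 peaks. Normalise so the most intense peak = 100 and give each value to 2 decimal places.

22.24 : 77.01 : 100.00 : 57.71 : 12.49

Each Gw atom is independently Gw-69 (p = 0.536) or Gw-71 (q = 0.464); the cluster is the binomial expansion (p + q)^4.
P(M) = 0.536^4 = 0.082539
P(M+2) = 4 × 0.536^3 × 0.464^1 = 0.285807
P(M+4) = 6 × 0.536^2 × 0.464^2 = 0.371122
P(M+6) = 4 × 0.536^1 × 0.464^3 = 0.214180
P(M+8) = 0.464^4 = 0.046352
The M+4 peak is largest (0.371122); scaling to 100 gives 22.24 : 77.01 : 100.00 : 57.71 : 12.49.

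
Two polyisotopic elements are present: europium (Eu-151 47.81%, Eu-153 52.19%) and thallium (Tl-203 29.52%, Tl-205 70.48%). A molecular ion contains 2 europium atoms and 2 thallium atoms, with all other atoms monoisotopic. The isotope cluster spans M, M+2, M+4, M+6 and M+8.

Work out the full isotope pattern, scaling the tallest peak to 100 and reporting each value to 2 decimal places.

Europium pattern (n=2): 0.22857961 : 0.49904078 : 0.27237961
Thallium pattern (n=2): 0.08714304 : 0.41611392 : 0.49674304
Convolve the two distributions (both contribute in 2-u steps):
  M: 0.22857961×0.08714304 = 0.019919
  M+2: 0.22857961×0.41611392 + 0.49904078×0.08714304 = 0.138603
  M+4: 0.22857961×0.49674304 + 0.49904078×0.41611392 + 0.27237961×0.08714304 = 0.344939
  M+6: 0.49904078×0.49674304 + 0.27237961×0.41611392 = 0.361236
  M+8: 0.27237961×0.49674304 = 0.135303
Scale to base peak (0.361236) = 100: 5.51 : 38.37 : 95.49 : 100.00 : 37.46

5.51 : 38.37 : 95.49 : 100.00 : 37.46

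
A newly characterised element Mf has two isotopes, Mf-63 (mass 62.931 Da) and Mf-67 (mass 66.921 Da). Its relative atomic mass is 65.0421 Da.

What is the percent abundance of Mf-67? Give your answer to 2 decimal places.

52.91%

Writing the weighted mean with unknown fraction x of Mf-63:
62.931·x + 66.921·(1 − x) = 65.0421
(62.931 − 66.921)·x = 65.0421 − 66.921
x = -1.8789 / -3.990 = 0.47090 → 47.09% Mf-63, 52.91% Mf-67.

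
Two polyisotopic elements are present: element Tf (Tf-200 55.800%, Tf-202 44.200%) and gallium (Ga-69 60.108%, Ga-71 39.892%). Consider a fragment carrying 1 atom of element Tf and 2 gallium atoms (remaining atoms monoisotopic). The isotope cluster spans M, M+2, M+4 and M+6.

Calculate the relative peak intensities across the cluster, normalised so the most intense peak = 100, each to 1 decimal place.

47.2 : 100.0 : 70.4 : 16.5

Element Tf pattern (n=1): 0.5580 : 0.4420
Gallium pattern (n=2): 0.36129717 : 0.47956567 : 0.15913717
Convolve the two distributions (both contribute in 2-u steps):
  M: 0.5580×0.36129717 = 0.201604
  M+2: 0.5580×0.47956567 + 0.4420×0.36129717 = 0.427291
  M+4: 0.5580×0.15913717 + 0.4420×0.47956567 = 0.300767
  M+6: 0.4420×0.15913717 = 0.070339
Scale to base peak (0.427291) = 100: 47.2 : 100.0 : 70.4 : 16.5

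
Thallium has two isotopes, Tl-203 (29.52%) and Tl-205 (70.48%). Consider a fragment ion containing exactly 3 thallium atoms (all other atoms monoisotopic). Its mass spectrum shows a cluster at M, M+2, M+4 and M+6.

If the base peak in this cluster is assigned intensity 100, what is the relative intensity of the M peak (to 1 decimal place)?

Binomial terms of (0.2952 + 0.7048)^3: M 0.0257, M+2 0.1843, M+4 0.4399, M+6 0.3501 → M+4 is the base peak.
P(M+4) = C(3,2) × 0.2952^1 × 0.7048^2 = 3 × 0.2952 × 0.49674304 = 0.439916 (base)
P(M) = C(3,0) × 0.2952^3 × 0.7048^0 = 1 × 0.02572463 × 1.0000 = 0.025725
Relative intensity = 0.025725 / 0.439916 × 100 = 5.8

5.8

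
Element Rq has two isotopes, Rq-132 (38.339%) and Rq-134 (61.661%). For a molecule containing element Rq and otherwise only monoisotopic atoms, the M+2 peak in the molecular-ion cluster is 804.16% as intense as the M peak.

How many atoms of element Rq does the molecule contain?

For n independent Rq atoms, I(M+2)/I(M) = n · (abundance Rq-134) / (abundance Rq-132) = n · 0.61661/0.38339.
n = 8.0416 × 0.38339/0.61661 = 5.00 ≈ 5

5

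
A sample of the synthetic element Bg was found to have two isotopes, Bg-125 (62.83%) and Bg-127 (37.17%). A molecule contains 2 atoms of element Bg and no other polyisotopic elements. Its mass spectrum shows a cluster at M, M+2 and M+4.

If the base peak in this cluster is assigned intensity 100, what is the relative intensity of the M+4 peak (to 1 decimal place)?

(0.6283 + 0.3717)^2 gives M 0.3948, M+2 0.4671, M+4 0.1382; the largest is M+2.
P(M+2) = C(2,1) × 0.6283^1 × 0.3717^1 = 2 × 0.6283 × 0.3717 = 0.467078 (base)
P(M+4) = C(2,2) × 0.6283^0 × 0.3717^2 = 1 × 1.0000 × 0.13816089 = 0.138161
Relative intensity = 0.138161 / 0.467078 × 100 = 29.6

29.6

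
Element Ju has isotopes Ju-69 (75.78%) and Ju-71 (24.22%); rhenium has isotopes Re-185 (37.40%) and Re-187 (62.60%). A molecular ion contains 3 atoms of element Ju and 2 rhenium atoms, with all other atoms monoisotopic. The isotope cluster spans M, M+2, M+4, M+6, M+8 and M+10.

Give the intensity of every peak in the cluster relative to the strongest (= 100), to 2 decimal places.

15.83 : 68.16 : 100.00 : 59.27 : 15.32 : 1.45

Element Ju pattern (n=3): 0.43517486 : 0.41725793 : 0.13335955 : 0.01420766
Rhenium pattern (n=2): 0.139876 : 0.468248 : 0.391876
Convolve the two distributions (both contribute in 2-u steps):
  M: 0.43517486×0.139876 = 0.060871
  M+2: 0.43517486×0.468248 + 0.41725793×0.139876 = 0.262134
  M+4: 0.43517486×0.391876 + 0.41725793×0.468248 + 0.13335955×0.139876 = 0.384569
  M+6: 0.41725793×0.391876 + 0.13335955×0.468248 + 0.01420766×0.139876 = 0.227946
  M+8: 0.13335955×0.391876 + 0.01420766×0.468248 = 0.058913
  M+10: 0.01420766×0.391876 = 0.005568
Scale to base peak (0.384569) = 100: 15.83 : 68.16 : 100.00 : 59.27 : 15.32 : 1.45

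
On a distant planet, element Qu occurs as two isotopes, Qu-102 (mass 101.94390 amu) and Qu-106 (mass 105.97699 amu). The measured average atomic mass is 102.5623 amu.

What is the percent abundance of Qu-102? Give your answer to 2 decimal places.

With x = fraction of Qu-102 (so Qu-106 is 1 − x):
101.94390·x + 105.97699·(1 − x) = 102.5623
(101.94390 − 105.97699)·x = 102.5623 − 105.97699
x = -3.41469 / -4.03309 = 0.84667 → 84.67% Qu-102, 15.33% Qu-106.

84.67%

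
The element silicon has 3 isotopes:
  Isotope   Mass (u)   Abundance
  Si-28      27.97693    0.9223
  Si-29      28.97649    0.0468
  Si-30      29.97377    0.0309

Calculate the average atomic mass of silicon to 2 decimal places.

28.09 u

Ar = Σ fᵢ·mᵢ = 0.9223 × 27.97693 + 0.0468 × 28.97649 + 0.0309 × 29.97377
= 25.803123 + 1.356100 + 0.926189 = 28.085412 u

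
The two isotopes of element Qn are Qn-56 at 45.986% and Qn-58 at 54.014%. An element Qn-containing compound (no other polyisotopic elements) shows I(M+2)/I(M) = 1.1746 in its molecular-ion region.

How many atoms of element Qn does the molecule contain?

With n Qn atoms, P(M+2)/P(M) = C(n,1)·p^(n−1)q / p^n = n·q/p = n · 0.54014/0.45986.
n = 1.1746 × 0.45986/0.54014 = 1.00 ≈ 1

1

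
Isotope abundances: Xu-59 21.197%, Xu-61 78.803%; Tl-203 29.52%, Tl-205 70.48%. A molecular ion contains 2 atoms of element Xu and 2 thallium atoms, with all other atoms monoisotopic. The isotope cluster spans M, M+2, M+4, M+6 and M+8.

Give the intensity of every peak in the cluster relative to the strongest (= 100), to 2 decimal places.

0.92 : 11.27 : 50.77 : 100.00 : 72.69

Element Xu pattern (n=2): 0.04493128 : 0.33407744 : 0.62099128
Thallium pattern (n=2): 0.08714304 : 0.41611392 : 0.49674304
Convolve the two distributions (both contribute in 2-u steps):
  M: 0.04493128×0.08714304 = 0.003915
  M+2: 0.04493128×0.41611392 + 0.33407744×0.08714304 = 0.047809
  M+4: 0.04493128×0.49674304 + 0.33407744×0.41611392 + 0.62099128×0.08714304 = 0.215449
  M+6: 0.33407744×0.49674304 + 0.62099128×0.41611392 = 0.424354
  M+8: 0.62099128×0.49674304 = 0.308473
Scale to base peak (0.424354) = 100: 0.92 : 11.27 : 50.77 : 100.00 : 72.69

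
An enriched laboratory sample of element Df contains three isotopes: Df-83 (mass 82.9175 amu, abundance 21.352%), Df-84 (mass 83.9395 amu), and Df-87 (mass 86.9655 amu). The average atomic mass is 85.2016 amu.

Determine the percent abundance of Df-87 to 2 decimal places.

The remaining 78.648% is split between Df-84 (fraction x) and Df-87 (fraction 0.78648 − x).
Substituting: 83.9395x + 86.9655(0.78648 − x) = 67.4970554
(83.9395 − 86.9655)x = -0.89957104  ⇒  x = 0.29728, y = 0.48920
Df-84: 29.73%, Df-87: 48.92%.

48.92%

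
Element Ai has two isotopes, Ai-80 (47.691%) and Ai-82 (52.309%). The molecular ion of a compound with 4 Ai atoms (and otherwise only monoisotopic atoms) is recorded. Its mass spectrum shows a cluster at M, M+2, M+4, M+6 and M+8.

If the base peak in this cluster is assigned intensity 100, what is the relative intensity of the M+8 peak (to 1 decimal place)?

20.1

Binomial terms of (0.47691 + 0.52309)^4: M 0.0517, M+2 0.2270, M+4 0.3734, M+6 0.2730, M+8 0.0749 → M+4 is the base peak.
P(M+4) = C(4,2) × 0.47691^2 × 0.52309^2 = 6 × 0.22744315 × 0.27362315 = 0.373402 (base)
P(M+8) = C(4,4) × 0.47691^0 × 0.52309^4 = 1 × 1.0000 × 0.07486963 = 0.074870
Relative intensity = 0.074870 / 0.373402 × 100 = 20.1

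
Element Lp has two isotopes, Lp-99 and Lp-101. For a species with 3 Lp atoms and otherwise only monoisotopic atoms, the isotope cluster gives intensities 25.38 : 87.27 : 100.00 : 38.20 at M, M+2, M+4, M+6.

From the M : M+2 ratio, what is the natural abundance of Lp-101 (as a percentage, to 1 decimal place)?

53.4%

Write p for the Lp-99 fraction. I(M+2)/I(M) = [C(3,1)·p^2·(1−p)] / p^3 = 3·(1−p)/p = 87.27/25.38 = 3.4385
(1−p)/p = 3.4385/3 = 1.1462  ⇒  p = 1/(1 + 1.1462) = 0.4659
Lp-99: 46.6%, Lp-101: 53.4%.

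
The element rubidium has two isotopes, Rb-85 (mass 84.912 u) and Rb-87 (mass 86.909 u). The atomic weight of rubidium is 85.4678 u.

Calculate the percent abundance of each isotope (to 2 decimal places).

Writing the weighted mean with unknown fraction x of Rb-85:
84.912·x + 86.909·(1 − x) = 85.4678
(84.912 − 86.909)·x = 85.4678 − 86.909
x = -1.4412 / -1.997 = 0.72168 → 72.17% Rb-85, 27.83% Rb-87.

Rb-85: 72.17%, Rb-87: 27.83%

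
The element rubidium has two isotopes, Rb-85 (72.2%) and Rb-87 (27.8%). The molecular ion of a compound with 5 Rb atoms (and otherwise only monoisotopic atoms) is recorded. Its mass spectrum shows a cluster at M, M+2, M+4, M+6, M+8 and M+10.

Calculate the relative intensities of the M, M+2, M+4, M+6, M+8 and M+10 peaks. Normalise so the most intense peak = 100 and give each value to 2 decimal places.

The 5 Rb atoms are independent, so intensities follow the terms of (0.722 + 0.278)^5.
P(M) = 0.722^5 = 0.196194
P(M+2) = 5 × 0.722^4 × 0.278^1 = 0.377714
P(M+4) = 10 × 0.722^3 × 0.278^2 = 0.290872
P(M+6) = 10 × 0.722^2 × 0.278^3 = 0.111998
P(M+8) = 5 × 0.722^1 × 0.278^4 = 0.021562
P(M+10) = 0.278^5 = 0.001660
The M+2 peak is largest (0.377714); scaling to 100 gives 51.94 : 100.00 : 77.01 : 29.65 : 5.71 : 0.44.

51.94 : 100.00 : 77.01 : 29.65 : 5.71 : 0.44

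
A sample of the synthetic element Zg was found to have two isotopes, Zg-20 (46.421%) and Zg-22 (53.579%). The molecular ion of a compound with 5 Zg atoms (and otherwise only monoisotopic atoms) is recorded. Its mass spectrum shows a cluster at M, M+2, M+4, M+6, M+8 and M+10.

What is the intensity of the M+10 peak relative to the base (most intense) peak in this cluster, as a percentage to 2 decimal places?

Term probabilities: M 0.0216, M+2 0.1244, M+4 0.2872, M+6 0.3314, M+8 0.1913, M+10 0.0442. Base peak = M+6.
P(M+6) = C(5,3) × 0.46421^2 × 0.53579^3 = 10 × 0.21549092 × 0.15380973 = 0.331446 (base)
P(M+10) = C(5,5) × 0.46421^0 × 0.53579^5 = 1 × 1.0000 × 0.0441543 = 0.044154
Relative intensity = 0.044154 / 0.331446 × 100 = 13.32

13.32%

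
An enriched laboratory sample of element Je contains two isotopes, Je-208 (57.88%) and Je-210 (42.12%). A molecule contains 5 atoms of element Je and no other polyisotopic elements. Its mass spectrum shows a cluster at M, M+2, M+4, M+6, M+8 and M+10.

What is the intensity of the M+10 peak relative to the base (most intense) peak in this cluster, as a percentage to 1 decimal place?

3.9%

(0.5788 + 0.4212)^5 gives M 0.0650, M+2 0.2364, M+4 0.3440, M+6 0.2503, M+8 0.0911, M+10 0.0133; the largest is M+4.
P(M+4) = C(5,2) × 0.5788^3 × 0.4212^2 = 10 × 0.19390346 × 0.17740944 = 0.344003 (base)
P(M+10) = C(5,5) × 0.5788^0 × 0.4212^5 = 1 × 1.0000 × 0.01325689 = 0.013257
Relative intensity = 0.013257 / 0.344003 × 100 = 3.9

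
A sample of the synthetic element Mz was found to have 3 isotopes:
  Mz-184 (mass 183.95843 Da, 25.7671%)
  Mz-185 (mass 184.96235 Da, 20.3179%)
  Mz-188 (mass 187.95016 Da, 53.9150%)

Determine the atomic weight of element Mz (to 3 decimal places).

Weight each isotope mass by its fractional abundance: 0.257671 × 183.95843 + 0.203179 × 184.96235 + 0.539150 × 187.95016
= 47.400753 + 37.580465 + 101.333329 = 186.314547 Da

186.315 Da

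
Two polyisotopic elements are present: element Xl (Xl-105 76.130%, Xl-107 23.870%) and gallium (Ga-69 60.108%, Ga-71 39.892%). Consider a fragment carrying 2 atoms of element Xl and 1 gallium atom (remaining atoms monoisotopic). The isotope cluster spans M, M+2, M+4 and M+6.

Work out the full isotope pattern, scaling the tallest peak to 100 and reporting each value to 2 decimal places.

77.47 : 100.00 : 39.86 : 5.05

Element Xl pattern (n=2): 0.57957769 : 0.36344462 : 0.05697769
Gallium pattern (n=1): 0.60108 : 0.39892
Convolve the two distributions (both contribute in 2-u steps):
  M: 0.57957769×0.60108 = 0.348373
  M+2: 0.57957769×0.39892 + 0.36344462×0.60108 = 0.449664
  M+4: 0.36344462×0.39892 + 0.05697769×0.60108 = 0.179233
  M+6: 0.05697769×0.39892 = 0.022730
Scale to base peak (0.449664) = 100: 77.47 : 100.00 : 39.86 : 5.05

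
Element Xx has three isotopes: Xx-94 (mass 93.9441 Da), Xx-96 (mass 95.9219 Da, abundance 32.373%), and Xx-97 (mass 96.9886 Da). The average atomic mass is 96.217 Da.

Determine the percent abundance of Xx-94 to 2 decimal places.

14.00%

Let x and y be the fractions of Xx-94 and Xx-97. Then x + y = 1 − 0.32373 = 0.67627 and 93.9441x + 96.9886y = 96.217 − 0.32373×95.9219 = 65.164203313.
Substituting: 93.9441x + 96.9886(0.67627 − x) = 65.164203313
(93.9441 − 96.9886)x = -0.426277209  ⇒  x = 0.14002, y = 0.53625
Xx-94: 14.00%, Xx-97: 53.63%.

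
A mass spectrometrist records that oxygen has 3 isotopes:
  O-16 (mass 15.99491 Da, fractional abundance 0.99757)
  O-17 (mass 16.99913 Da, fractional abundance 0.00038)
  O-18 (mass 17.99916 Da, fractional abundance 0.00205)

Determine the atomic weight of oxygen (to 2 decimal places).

Average mass = Σ (abundance × isotope mass) = 0.99757 × 15.99491 + 0.00038 × 16.99913 + 0.00205 × 17.99916
= 15.956042 + 0.006460 + 0.036898 = 15.999400 Da

16.00 Da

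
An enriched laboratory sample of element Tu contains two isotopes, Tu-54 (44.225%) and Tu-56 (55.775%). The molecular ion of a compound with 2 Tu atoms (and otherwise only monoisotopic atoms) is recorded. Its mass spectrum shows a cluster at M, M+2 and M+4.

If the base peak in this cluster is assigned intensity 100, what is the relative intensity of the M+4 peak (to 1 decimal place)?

63.1

Binomial terms of (0.44225 + 0.55775)^2: M 0.1956, M+2 0.4933, M+4 0.3111 → M+2 is the base peak.
P(M+2) = C(2,1) × 0.44225^1 × 0.55775^1 = 2 × 0.44225 × 0.55775 = 0.493330 (base)
P(M+4) = C(2,2) × 0.44225^0 × 0.55775^2 = 1 × 1.0000 × 0.31108506 = 0.311085
Relative intensity = 0.311085 / 0.493330 × 100 = 63.1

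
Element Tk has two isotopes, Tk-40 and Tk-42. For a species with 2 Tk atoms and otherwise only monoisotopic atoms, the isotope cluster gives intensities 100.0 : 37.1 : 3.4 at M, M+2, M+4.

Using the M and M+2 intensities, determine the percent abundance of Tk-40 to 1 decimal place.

84.4%

If p is the fraction of Tk that is Tk-40, then I(M+2)/I(M) = [C(2,1)·p^1·(1−p)] / p^2 = 2·(1−p)/p = 37.1/100.0 = 0.3710
(1−p)/p = 0.3710/2 = 0.1855  ⇒  p = 1/(1 + 0.1855) = 0.8435
Tk-40: 84.4%, Tk-42: 15.6%.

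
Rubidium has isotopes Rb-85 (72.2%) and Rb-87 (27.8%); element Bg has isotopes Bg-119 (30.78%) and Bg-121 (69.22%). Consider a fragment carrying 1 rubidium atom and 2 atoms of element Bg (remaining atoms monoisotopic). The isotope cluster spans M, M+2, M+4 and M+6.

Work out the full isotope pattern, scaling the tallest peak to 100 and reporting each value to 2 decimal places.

14.73 : 71.92 : 100.00 : 28.68

Rubidium pattern (n=1): 0.7220 : 0.2780
Element Bg pattern (n=2): 0.09474084 : 0.42611832 : 0.47914084
Convolve the two distributions (both contribute in 2-u steps):
  M: 0.7220×0.09474084 = 0.068403
  M+2: 0.7220×0.42611832 + 0.2780×0.09474084 = 0.333995
  M+4: 0.7220×0.47914084 + 0.2780×0.42611832 = 0.464401
  M+6: 0.2780×0.47914084 = 0.133201
Scale to base peak (0.464401) = 100: 14.73 : 71.92 : 100.00 : 28.68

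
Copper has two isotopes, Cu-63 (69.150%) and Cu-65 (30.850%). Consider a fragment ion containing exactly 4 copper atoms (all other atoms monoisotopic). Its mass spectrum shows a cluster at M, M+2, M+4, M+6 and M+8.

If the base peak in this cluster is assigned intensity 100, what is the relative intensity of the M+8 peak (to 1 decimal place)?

Binomial terms of (0.69150 + 0.30850)^4: M 0.2286, M+2 0.4080, M+4 0.2731, M+6 0.0812, M+8 0.0091 → M+2 is the base peak.
P(M+2) = C(4,1) × 0.69150^3 × 0.30850^1 = 4 × 0.33065611 × 0.3085 = 0.408030 (base)
P(M+8) = C(4,4) × 0.69150^0 × 0.30850^4 = 1 × 1.0000 × 0.00905776 = 0.009058
Relative intensity = 0.009058 / 0.408030 × 100 = 2.2

2.2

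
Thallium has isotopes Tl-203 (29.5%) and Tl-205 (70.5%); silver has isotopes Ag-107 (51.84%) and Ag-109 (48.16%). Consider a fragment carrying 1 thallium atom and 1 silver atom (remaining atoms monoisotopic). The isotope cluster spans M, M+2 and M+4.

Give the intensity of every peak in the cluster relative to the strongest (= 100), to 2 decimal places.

Thallium pattern (n=1): 0.2950 : 0.7050
Silver pattern (n=1): 0.5184 : 0.4816
Convolve the two distributions (both contribute in 2-u steps):
  M: 0.2950×0.5184 = 0.152928
  M+2: 0.2950×0.4816 + 0.7050×0.5184 = 0.507544
  M+4: 0.7050×0.4816 = 0.339528
Scale to base peak (0.507544) = 100: 30.13 : 100.00 : 66.90

30.13 : 100.00 : 66.90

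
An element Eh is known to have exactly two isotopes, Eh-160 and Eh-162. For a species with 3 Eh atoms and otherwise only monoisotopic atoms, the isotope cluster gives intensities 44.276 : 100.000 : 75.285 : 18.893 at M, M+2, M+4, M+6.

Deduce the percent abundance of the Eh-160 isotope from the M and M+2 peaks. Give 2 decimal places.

57.05%

If p is the fraction of Eh that is Eh-160, then I(M+2)/I(M) = [C(3,1)·p^2·(1−p)] / p^3 = 3·(1−p)/p = 100.000/44.276 = 2.2586
(1−p)/p = 2.2586/3 = 0.7529  ⇒  p = 1/(1 + 0.7529) = 0.5705
Eh-160: 57.05%, Eh-162: 42.95%.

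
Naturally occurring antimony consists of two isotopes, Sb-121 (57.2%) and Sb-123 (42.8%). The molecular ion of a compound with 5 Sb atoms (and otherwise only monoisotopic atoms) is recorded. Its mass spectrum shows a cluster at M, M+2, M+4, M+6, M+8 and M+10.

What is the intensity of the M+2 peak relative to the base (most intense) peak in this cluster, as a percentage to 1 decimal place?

Term probabilities: M 0.0612, M+2 0.2291, M+4 0.3428, M+6 0.2565, M+8 0.0960, M+10 0.0144. Base peak = M+4.
P(M+4) = C(5,2) × 0.572^3 × 0.428^2 = 10 × 0.18714925 × 0.183184 = 0.342827 (base)
P(M+2) = C(5,1) × 0.572^4 × 0.428^1 = 5 × 0.10704937 × 0.4280 = 0.229086
Relative intensity = 0.229086 / 0.342827 × 100 = 66.8

66.8%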